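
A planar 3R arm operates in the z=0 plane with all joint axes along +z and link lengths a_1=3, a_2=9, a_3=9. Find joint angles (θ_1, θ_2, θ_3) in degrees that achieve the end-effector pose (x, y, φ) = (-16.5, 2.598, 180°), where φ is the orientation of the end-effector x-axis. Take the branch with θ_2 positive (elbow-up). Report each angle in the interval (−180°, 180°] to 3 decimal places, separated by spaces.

60.000 120.000 -0.000

wrist centre = target − a_3·(cos φ, sin φ) = (-7.5000, 2.5980)
cos θ_2 = (62.9996−3²−9²)/(2·3·9) = -0.5000; θ_2 = 120.0005° (elbow-up)
β = atan2(2.5980,-7.5000) = 160.8939°; ψ = atan2(7.7942,-1.5001) = 100.8939°
θ_1 = β − ψ = 60.0000°
θ_3 = φ − θ_1 − θ_2 = -0.0005° (wrapped to (-180°,180°])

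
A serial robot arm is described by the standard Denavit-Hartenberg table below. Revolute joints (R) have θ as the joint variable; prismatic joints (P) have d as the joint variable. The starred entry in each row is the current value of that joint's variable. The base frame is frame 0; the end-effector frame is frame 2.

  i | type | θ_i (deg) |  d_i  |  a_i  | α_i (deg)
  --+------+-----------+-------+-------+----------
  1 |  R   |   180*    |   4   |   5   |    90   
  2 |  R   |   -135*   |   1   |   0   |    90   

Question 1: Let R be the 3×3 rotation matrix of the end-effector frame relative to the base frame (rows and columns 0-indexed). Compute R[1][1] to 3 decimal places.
End-effector y-axis (col 1 of R) = (0.0000,1.0000,0.0000)
R[1][1] = 1.0000

1.000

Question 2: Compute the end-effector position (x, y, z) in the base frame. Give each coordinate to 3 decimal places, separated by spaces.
-5.000 1.000 4.000

after link 1: o_1 = (-5.0000, 0.0000, 4.0000)
after link 2: o_2 = (-5.0000, 1.0000, 4.0000)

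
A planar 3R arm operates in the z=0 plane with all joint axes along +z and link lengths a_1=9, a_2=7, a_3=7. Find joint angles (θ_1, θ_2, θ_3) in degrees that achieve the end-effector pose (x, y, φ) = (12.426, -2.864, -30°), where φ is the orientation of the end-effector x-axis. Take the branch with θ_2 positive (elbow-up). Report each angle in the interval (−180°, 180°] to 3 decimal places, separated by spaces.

-45.000 135.001 -120.001

wrist centre = target − a_3·(cos φ, sin φ) = (6.3638, 0.6360)
cos θ_2 = (40.9027−9²−7²)/(2·9·7) = -0.7071; θ_2 = 135.0012° (elbow-up)
β = atan2(0.6360,6.3638) = 5.7072°; ψ = atan2(4.9496,4.0502) = 50.7075°
θ_1 = β − ψ = -45.0004°
θ_3 = φ − θ_1 − θ_2 = -120.0008° (wrapped to (-180°,180°])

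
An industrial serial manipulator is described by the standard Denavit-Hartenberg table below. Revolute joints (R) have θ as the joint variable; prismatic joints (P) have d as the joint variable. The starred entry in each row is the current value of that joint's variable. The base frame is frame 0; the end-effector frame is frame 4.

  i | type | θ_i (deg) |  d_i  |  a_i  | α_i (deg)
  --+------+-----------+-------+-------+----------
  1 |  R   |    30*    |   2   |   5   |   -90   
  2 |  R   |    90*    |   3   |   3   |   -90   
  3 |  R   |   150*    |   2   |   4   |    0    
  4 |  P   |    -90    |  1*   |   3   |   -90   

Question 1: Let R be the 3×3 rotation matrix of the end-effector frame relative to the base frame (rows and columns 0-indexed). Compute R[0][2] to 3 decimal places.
0.250

End-effector z-axis (col 2 of R) = (0.2500,-0.4330,0.8660)
R[0][2] = 0.2500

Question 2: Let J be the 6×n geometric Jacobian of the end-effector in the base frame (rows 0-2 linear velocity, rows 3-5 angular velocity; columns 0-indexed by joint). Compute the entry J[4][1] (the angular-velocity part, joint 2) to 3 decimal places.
0.866

axis z_1 = (-0.5000,0.8660,0.0000); lever o_n−o_1 = (-1.7990,-2.8840,-1.0359)
cross product → J_v[:, 1] = (-0.8971,-0.5179,3.0000)
J_ω[:, 1] = z_1
entry J[4][1] = 0.8660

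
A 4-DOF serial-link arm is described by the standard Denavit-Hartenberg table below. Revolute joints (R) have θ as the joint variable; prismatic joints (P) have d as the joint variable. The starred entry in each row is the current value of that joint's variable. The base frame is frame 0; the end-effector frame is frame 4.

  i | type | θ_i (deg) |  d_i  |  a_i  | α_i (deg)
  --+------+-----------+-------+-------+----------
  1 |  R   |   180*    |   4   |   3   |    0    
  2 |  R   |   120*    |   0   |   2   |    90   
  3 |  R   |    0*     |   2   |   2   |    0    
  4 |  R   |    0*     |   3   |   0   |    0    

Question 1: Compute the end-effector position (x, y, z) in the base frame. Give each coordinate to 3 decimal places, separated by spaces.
after link 1: o_1 = (-3.0000, 0.0000, 4.0000)
after link 2: o_2 = (-2.0000, -1.7321, 4.0000)
after link 3: o_3 = (-2.7321, -4.4641, 4.0000)
after link 4: o_4 = (-5.3301, -5.9641, 4.0000)

-5.330 -5.964 4.000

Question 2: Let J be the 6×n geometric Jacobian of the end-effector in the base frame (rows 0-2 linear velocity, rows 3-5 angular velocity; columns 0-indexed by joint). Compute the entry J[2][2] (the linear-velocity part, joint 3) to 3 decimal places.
2.000

axis z_2 = (-0.8660,-0.5000,0.0000); lever o_n−o_2 = (-3.3301,-4.2321,0.0000)
cross product → J_v[:, 2] = (0.0000,-0.0000,2.0000)
J_ω[:, 2] = z_2
entry J[2][2] = 2.0000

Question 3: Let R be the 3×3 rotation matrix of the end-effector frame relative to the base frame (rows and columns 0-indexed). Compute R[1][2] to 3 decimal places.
-0.500

End-effector z-axis (col 2 of R) = (-0.8660,-0.5000,0.0000)
R[1][2] = -0.5000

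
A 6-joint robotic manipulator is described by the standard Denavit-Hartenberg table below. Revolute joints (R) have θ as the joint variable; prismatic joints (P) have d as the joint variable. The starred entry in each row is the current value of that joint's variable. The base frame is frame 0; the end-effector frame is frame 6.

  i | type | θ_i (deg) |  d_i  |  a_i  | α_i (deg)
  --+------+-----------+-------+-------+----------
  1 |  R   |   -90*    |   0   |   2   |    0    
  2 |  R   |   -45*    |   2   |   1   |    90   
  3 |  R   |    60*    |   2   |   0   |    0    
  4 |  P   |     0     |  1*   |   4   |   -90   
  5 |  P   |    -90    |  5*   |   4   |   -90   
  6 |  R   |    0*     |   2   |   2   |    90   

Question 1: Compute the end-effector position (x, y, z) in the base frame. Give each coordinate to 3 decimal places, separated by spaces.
after link 1: o_1 = (0.0000, -2.0000, 0.0000)
after link 2: o_2 = (-0.7071, -2.7071, 2.0000)
after link 3: o_3 = (-2.1213, -1.2929, 2.0000)
after link 4: o_4 = (-4.2426, -2.0000, 5.4641)
after link 5: o_5 = (-4.0092, 3.8903, 7.9641)
after link 6: o_6 = (-6.1305, 4.5974, 9.6962)

-6.131 4.597 9.696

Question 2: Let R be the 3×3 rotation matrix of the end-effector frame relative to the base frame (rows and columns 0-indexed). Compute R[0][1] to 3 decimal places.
End-effector y-axis (col 1 of R) = (-0.3536,-0.3536,0.8660)
R[0][1] = -0.3536

-0.354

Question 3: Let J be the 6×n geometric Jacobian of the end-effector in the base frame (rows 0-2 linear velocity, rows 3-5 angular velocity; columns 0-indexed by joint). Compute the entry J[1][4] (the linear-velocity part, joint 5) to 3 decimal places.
prismatic axis z_4 = (0.6124,0.6124,0.5000)
J_v[:, 4] = z_4; J_ω[:, 4] = (0,0,0)
entry J[1][4] = 0.6124

0.612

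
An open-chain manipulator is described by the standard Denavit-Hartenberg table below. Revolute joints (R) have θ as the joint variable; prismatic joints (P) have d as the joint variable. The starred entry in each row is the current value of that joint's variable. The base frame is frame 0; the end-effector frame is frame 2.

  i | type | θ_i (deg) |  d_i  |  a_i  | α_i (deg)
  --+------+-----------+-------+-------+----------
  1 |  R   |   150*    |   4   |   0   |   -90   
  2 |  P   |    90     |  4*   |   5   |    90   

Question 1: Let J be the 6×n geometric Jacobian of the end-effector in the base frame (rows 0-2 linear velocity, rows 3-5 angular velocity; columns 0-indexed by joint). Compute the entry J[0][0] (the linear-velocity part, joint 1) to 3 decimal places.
axis z_0 = ẑ; lever o_n−o_0 = (-2.0000,-3.4641,-1.0000)
cross product → J_v[:, 0] = (3.4641,-2.0000,0.0000)
J_ω[:, 0] = z_0
entry J[0][0] = 3.4641

3.464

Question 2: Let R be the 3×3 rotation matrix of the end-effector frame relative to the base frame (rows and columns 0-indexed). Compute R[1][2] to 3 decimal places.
0.500

End-effector z-axis (col 2 of R) = (-0.8660,0.5000,0.0000)
R[1][2] = 0.5000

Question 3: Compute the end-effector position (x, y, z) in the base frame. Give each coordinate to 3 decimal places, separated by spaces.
-2.000 -3.464 -1.000

after link 1: o_1 = (0.0000, 0.0000, 4.0000)
after link 2: o_2 = (-2.0000, -3.4641, -1.0000)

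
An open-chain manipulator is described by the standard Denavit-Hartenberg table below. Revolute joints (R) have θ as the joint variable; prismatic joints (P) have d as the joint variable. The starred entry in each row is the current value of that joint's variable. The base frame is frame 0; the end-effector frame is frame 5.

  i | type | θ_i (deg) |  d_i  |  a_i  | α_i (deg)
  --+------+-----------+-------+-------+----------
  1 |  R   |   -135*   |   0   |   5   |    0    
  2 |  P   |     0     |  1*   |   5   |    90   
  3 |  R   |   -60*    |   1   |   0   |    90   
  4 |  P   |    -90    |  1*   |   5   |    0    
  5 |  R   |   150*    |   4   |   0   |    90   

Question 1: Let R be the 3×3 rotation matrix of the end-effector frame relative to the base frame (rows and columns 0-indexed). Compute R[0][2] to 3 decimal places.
0.047

End-effector z-axis (col 2 of R) = (0.0474,-0.6597,-0.7500)
R[0][2] = 0.0474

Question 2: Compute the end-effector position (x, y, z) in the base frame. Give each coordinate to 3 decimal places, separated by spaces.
after link 1: o_1 = (-3.5355, -3.5355, 0.0000)
after link 2: o_2 = (-7.0711, -7.0711, 1.0000)
after link 3: o_3 = (-7.7782, -6.3640, 1.0000)
after link 4: o_4 = (-3.6303, -9.2871, 0.5000)
after link 5: o_5 = (-1.1808, -6.8376, -1.5000)

-1.181 -6.838 -1.500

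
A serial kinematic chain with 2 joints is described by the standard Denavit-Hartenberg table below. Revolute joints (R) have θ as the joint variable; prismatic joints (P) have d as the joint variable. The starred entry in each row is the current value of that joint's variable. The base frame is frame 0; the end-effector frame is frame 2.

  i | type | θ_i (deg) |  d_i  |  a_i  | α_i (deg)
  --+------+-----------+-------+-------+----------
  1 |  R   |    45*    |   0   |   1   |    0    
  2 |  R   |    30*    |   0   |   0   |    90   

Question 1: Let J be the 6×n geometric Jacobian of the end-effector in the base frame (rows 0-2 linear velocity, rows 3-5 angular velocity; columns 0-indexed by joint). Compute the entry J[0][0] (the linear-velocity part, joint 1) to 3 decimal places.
axis z_0 = ẑ; lever o_n−o_0 = (0.7071,0.7071,0.0000)
cross product → J_v[:, 0] = (-0.7071,0.7071,0.0000)
J_ω[:, 0] = z_0
entry J[0][0] = -0.7071

-0.707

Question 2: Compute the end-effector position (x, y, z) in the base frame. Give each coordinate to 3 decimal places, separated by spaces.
after link 1: o_1 = (0.7071, 0.7071, 0.0000)
after link 2: o_2 = (0.7071, 0.7071, 0.0000)

0.707 0.707 0.000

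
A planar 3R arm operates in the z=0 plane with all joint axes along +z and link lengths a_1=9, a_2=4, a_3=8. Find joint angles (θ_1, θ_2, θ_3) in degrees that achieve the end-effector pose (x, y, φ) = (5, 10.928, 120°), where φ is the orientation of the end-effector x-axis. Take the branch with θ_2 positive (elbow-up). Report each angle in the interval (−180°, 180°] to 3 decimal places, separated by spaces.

wrist centre = target − a_3·(cos φ, sin φ) = (9.0000, 3.9998)
cos θ_2 = (96.9984−9²−4²)/(2·9·4) = -0.0000; θ_2 = 90.0013° (elbow-up)
β = atan2(3.9998,9.0000) = 23.9614°; ψ = atan2(4.0000,8.9999) = 23.9627°
θ_1 = β − ψ = -0.0013°
θ_3 = φ − θ_1 − θ_2 = 30.0000° (wrapped to (-180°,180°])

-0.001 90.001 30.000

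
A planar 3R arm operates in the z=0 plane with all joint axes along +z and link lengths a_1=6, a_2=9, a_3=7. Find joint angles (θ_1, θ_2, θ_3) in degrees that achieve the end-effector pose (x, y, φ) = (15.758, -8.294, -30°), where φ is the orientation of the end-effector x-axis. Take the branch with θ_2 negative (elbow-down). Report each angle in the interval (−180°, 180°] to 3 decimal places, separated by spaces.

wrist centre = target − a_3·(cos φ, sin φ) = (9.6958, -4.7940)
cos θ_2 = (116.9914−6²−9²)/(2·6·9) = -0.0001; θ_2 = -90.0046° (elbow-down)
β = atan2(-4.7940,9.6958) = -26.3096°; ψ = atan2(-9.0000,5.9993) = -56.3131°
θ_1 = β − ψ = 30.0035°
θ_3 = φ − θ_1 − θ_2 = 30.0011° (wrapped to (-180°,180°])

30.003 -90.005 30.001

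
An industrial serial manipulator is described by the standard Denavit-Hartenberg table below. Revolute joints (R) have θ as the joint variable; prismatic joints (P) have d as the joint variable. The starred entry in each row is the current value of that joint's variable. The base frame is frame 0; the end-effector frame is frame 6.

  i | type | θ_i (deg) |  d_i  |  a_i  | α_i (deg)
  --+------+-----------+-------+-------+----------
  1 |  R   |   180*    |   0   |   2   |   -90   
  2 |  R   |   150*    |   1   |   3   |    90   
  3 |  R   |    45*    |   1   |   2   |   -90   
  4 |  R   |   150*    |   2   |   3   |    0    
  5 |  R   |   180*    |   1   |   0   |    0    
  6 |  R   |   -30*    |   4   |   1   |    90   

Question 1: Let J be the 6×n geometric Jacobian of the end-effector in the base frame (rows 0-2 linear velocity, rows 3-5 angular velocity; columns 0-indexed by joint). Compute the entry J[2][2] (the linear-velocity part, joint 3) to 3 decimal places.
2.440

axis z_2 = (-0.5000,-0.0000,-0.8660); lever o_n−o_2 = (-4.5297,-4.8804,2.1926)
cross product → J_v[:, 2] = (-4.2265,5.0191,2.4402)
J_ω[:, 2] = z_2
entry J[2][2] = 2.4402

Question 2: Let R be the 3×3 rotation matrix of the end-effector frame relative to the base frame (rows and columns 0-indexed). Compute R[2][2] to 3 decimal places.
End-effector z-axis (col 2 of R) = (-0.7803,0.6124,-0.1268)
R[2][2] = -0.1268

-0.127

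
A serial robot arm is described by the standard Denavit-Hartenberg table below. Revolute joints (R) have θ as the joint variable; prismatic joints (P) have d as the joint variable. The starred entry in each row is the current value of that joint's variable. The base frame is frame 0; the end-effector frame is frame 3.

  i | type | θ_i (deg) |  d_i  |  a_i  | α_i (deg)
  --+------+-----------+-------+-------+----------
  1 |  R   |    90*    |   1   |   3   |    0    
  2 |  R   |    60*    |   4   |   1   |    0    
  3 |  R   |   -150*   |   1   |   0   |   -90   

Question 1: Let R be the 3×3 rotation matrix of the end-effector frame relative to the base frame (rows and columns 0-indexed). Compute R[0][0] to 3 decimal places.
End-effector x-axis (col 0 of R) = (1.0000,-0.0000,0.0000)
R[0][0] = 1.0000

1.000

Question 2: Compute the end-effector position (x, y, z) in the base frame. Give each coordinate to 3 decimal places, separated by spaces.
-0.866 3.500 6.000

after link 1: o_1 = (0.0000, 3.0000, 1.0000)
after link 2: o_2 = (-0.8660, 3.5000, 5.0000)
after link 3: o_3 = (-0.8660, 3.5000, 6.0000)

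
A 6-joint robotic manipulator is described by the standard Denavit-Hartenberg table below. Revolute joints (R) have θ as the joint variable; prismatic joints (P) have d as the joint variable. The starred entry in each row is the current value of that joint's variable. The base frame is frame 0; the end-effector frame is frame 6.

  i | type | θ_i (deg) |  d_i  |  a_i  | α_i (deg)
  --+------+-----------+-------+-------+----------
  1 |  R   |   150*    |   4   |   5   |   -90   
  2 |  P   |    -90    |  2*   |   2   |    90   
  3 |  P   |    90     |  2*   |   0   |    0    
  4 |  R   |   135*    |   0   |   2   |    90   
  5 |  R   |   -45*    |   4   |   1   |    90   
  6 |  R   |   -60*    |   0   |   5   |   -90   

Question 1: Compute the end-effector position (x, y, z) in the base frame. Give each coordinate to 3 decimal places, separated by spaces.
-4.043 3.948 3.069

after link 1: o_1 = (-4.3301, 2.5000, 4.0000)
after link 2: o_2 = (-5.3301, 0.7679, 6.0000)
after link 3: o_3 = (-3.5981, -0.2321, 6.0000)
after link 4: o_4 = (-2.8910, 0.9927, 4.5858)
after link 5: o_5 = (-4.6676, -0.6702, 1.2574)
after link 6: o_6 = (-4.0426, 3.9478, 3.0692)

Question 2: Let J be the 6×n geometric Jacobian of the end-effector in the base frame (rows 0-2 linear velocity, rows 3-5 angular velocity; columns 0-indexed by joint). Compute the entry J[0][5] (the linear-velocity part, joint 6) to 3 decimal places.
-2.453

axis z_5 = (-0.8624,-0.0795,0.5000); lever o_n−o_5 = (0.6250,4.6181,1.8119)
cross product → J_v[:, 5] = (-2.4530,1.8750,-3.9328)
J_ω[:, 5] = z_5
entry J[0][5] = -2.4530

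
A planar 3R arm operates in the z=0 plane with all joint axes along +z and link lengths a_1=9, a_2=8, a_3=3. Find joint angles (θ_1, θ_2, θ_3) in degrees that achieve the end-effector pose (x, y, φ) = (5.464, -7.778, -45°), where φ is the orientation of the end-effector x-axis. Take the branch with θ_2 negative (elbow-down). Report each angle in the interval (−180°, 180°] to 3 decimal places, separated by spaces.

-0.002 -135.003 90.005

wrist centre = target − a_3·(cos φ, sin φ) = (3.3427, -5.6567)
cos θ_2 = (43.1715−9²−8²)/(2·9·8) = -0.7071; θ_2 = -135.0029° (elbow-down)
β = atan2(-5.6567,3.3427) = -59.4201°; ψ = atan2(-5.6566,3.3429) = -59.4182°
θ_1 = β − ψ = -0.0019°
θ_3 = φ − θ_1 − θ_2 = 90.0047° (wrapped to (-180°,180°])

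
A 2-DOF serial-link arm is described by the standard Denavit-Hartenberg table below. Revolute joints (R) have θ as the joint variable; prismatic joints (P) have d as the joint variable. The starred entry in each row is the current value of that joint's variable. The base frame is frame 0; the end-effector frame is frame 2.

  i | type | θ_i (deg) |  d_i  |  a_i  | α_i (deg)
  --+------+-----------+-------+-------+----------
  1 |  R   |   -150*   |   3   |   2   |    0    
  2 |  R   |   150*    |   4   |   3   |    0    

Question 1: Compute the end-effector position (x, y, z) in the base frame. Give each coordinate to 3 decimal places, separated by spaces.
1.268 -1.000 7.000

after link 1: o_1 = (-1.7321, -1.0000, 3.0000)
after link 2: o_2 = (1.2679, -1.0000, 7.0000)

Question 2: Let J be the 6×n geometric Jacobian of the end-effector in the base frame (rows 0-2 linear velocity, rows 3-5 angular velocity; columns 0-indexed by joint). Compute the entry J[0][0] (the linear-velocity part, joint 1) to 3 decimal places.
axis z_0 = ẑ; lever o_n−o_0 = (1.2679,-1.0000,7.0000)
cross product → J_v[:, 0] = (1.0000,1.2679,-0.0000)
J_ω[:, 0] = z_0
entry J[0][0] = 1.0000

1.000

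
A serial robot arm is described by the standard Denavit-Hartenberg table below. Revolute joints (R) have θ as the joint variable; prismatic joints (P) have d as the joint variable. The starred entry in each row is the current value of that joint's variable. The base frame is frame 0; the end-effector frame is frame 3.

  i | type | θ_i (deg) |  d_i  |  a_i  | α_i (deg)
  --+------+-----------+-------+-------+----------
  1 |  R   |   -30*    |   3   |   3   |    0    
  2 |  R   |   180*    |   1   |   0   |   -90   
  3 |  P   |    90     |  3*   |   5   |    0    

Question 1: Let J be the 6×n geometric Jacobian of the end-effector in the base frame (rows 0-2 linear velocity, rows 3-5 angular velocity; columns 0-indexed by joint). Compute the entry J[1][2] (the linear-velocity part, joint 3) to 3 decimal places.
-0.866

prismatic axis z_2 = (-0.5000,-0.8660,0.0000)
J_v[:, 2] = z_2; J_ω[:, 2] = (0,0,0)
entry J[1][2] = -0.8660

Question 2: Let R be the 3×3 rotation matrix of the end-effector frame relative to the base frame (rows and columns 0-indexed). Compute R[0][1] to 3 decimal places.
End-effector y-axis (col 1 of R) = (0.8660,-0.5000,-0.0000)
R[0][1] = 0.8660

0.866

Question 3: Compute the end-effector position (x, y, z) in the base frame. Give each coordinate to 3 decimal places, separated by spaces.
after link 1: o_1 = (2.5981, -1.5000, 3.0000)
after link 2: o_2 = (2.5981, -1.5000, 4.0000)
after link 3: o_3 = (1.0981, -4.0981, -1.0000)

1.098 -4.098 -1.000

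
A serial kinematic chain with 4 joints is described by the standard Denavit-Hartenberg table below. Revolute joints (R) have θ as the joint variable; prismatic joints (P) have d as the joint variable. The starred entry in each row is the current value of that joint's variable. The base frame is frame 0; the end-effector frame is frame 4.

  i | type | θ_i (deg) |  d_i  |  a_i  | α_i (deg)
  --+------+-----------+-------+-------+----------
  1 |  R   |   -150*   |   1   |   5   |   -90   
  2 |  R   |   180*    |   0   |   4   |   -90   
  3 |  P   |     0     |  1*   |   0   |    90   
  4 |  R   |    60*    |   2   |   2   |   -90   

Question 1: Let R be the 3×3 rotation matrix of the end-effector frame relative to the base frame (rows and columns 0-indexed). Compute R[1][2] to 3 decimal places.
-0.433

End-effector z-axis (col 2 of R) = (-0.7500,-0.4330,0.5000)
R[1][2] = -0.4330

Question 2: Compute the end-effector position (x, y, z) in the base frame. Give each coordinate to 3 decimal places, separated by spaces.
after link 1: o_1 = (-4.3301, -2.5000, 1.0000)
after link 2: o_2 = (-0.8660, -0.5000, 1.0000)
after link 3: o_3 = (-0.8660, -0.5000, 2.0000)
after link 4: o_4 = (1.0000, -1.7321, 3.7321)

1.000 -1.732 3.732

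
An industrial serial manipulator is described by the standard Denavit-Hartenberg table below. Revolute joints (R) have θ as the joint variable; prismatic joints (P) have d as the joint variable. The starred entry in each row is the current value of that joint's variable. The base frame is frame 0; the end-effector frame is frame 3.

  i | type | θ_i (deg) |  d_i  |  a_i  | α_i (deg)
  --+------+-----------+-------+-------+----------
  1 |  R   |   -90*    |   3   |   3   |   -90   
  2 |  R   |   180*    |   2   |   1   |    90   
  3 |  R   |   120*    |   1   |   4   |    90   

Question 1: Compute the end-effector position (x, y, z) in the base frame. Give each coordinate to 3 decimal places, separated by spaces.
5.464 -4.000 2.000

after link 1: o_1 = (0.0000, -3.0000, 3.0000)
after link 2: o_2 = (2.0000, -2.0000, 3.0000)
after link 3: o_3 = (5.4641, -4.0000, 2.0000)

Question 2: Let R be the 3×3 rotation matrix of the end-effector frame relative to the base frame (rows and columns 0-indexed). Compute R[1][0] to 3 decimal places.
-0.500

End-effector x-axis (col 0 of R) = (0.8660,-0.5000,0.0000)
R[1][0] = -0.5000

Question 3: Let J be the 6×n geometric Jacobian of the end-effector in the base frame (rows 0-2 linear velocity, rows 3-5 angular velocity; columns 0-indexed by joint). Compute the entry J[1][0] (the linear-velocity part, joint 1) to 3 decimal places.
axis z_0 = ẑ; lever o_n−o_0 = (5.4641,-4.0000,2.0000)
cross product → J_v[:, 0] = (4.0000,5.4641,-0.0000)
J_ω[:, 0] = z_0
entry J[1][0] = 5.4641

5.464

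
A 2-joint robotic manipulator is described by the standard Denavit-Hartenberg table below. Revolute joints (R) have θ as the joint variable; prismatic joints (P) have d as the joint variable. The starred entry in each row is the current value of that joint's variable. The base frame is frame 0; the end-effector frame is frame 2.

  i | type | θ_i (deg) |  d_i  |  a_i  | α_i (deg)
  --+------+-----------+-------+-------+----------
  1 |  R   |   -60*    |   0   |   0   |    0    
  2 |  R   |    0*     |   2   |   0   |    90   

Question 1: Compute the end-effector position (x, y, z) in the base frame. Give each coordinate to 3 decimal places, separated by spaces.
0.000 0.000 2.000

after link 1: o_1 = (0.0000, 0.0000, 0.0000)
after link 2: o_2 = (0.0000, 0.0000, 2.0000)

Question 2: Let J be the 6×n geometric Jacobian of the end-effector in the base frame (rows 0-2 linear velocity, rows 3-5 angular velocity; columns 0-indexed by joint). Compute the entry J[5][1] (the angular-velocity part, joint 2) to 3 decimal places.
1.000

axis z_1 = (0.0000,0.0000,1.0000); lever o_n−o_1 = (0.0000,0.0000,2.0000)
cross product → J_v[:, 1] = (0.0000,0.0000,0.0000)
J_ω[:, 1] = z_1
entry J[5][1] = 1.0000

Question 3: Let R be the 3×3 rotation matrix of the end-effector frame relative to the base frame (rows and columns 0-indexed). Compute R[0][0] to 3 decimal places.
0.500

End-effector x-axis (col 0 of R) = (0.5000,-0.8660,0.0000)
R[0][0] = 0.5000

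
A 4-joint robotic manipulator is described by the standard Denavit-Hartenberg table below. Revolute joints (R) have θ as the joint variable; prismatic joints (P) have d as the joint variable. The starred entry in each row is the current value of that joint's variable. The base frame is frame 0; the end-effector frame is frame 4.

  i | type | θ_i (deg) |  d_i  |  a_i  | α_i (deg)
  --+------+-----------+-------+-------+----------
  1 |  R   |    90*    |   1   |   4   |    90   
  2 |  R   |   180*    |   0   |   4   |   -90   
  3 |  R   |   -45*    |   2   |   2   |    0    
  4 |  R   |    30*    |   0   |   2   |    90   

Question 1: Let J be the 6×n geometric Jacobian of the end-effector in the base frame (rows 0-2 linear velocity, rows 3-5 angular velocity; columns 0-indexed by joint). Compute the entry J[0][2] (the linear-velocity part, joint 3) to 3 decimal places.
axis z_2 = (0.0000,-0.0000,-1.0000); lever o_n−o_2 = (1.9319,-3.3461,-2.0000)
cross product → J_v[:, 2] = (-3.3461,-1.9319,-0.0000)
J_ω[:, 2] = z_2
entry J[0][2] = -3.3461

-3.346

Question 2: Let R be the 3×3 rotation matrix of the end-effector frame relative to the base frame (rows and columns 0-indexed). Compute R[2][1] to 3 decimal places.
-1.000

End-effector y-axis (col 1 of R) = (0.0000,-0.0000,-1.0000)
R[2][1] = -1.0000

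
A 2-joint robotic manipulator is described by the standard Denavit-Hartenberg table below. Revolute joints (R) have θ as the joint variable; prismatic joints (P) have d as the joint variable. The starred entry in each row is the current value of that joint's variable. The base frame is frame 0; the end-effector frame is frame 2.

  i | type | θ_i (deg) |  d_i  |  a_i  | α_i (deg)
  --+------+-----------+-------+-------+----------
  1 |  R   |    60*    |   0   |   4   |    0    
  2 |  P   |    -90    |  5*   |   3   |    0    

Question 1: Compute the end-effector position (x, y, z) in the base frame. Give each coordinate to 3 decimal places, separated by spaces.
after link 1: o_1 = (2.0000, 3.4641, 0.0000)
after link 2: o_2 = (4.5981, 1.9641, 5.0000)

4.598 1.964 5.000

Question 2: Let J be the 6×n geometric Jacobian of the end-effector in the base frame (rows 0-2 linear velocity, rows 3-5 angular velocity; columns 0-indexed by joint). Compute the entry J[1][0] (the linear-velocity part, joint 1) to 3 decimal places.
axis z_0 = ẑ; lever o_n−o_0 = (4.5981,1.9641,5.0000)
cross product → J_v[:, 0] = (-1.9641,4.5981,0.0000)
J_ω[:, 0] = z_0
entry J[1][0] = 4.5981

4.598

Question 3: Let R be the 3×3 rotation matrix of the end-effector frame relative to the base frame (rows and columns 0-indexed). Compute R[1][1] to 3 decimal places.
End-effector y-axis (col 1 of R) = (0.5000,0.8660,0.0000)
R[1][1] = 0.8660

0.866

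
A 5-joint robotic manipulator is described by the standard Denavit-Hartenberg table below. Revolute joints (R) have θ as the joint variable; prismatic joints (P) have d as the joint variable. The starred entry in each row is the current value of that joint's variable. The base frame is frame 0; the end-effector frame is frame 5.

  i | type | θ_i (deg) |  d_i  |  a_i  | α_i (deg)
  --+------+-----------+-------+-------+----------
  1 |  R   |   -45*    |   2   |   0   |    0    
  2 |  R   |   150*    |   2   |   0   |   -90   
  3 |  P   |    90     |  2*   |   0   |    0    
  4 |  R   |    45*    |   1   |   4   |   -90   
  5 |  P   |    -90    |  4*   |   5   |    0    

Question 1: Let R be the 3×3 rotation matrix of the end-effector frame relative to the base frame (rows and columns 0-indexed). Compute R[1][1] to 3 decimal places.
End-effector y-axis (col 1 of R) = (0.1830,-0.6830,-0.7071)
R[1][1] = -0.6830

-0.683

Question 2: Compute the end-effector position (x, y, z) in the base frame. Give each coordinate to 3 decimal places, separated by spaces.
-6.263 -7.535 4.000

after link 1: o_1 = (0.0000, 0.0000, 2.0000)
after link 2: o_2 = (0.0000, 0.0000, 4.0000)
after link 3: o_3 = (-1.9319, -0.5176, 4.0000)
after link 4: o_4 = (-2.1657, -3.5085, 1.1716)
after link 5: o_5 = (-6.2633, -7.5347, 4.0000)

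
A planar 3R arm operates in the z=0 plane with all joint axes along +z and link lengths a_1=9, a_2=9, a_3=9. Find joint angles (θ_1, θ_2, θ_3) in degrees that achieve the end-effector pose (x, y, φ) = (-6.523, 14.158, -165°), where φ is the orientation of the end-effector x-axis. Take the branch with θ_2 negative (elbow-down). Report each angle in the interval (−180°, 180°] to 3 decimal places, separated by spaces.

105.003 -45.004 135.001

wrist centre = target − a_3·(cos φ, sin φ) = (2.1703, 16.4874)
cos θ_2 = (276.5438−9²−9²)/(2·9·9) = 0.7071; θ_2 = -45.0038° (elbow-down)
β = atan2(16.4874,2.1703) = 82.5009°; ψ = atan2(-6.3644,15.3635) = -22.5019°
θ_1 = β − ψ = 105.0028°
θ_3 = φ − θ_1 − θ_2 = 135.0010° (wrapped to (-180°,180°])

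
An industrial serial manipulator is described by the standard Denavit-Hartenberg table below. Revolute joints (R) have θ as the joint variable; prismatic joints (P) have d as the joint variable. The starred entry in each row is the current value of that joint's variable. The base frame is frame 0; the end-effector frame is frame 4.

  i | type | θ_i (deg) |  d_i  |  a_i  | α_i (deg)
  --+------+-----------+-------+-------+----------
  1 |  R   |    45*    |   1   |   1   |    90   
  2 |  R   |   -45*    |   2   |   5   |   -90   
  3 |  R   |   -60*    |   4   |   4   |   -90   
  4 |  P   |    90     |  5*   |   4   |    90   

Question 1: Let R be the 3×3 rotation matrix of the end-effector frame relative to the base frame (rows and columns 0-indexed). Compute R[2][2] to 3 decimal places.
-0.354

End-effector z-axis (col 2 of R) = (0.8624,-0.3624,-0.3536)
R[2][2] = -0.3536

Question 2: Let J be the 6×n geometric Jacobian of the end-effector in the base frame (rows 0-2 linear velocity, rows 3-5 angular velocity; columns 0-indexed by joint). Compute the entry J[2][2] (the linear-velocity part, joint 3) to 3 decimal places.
-0.682

axis z_2 = (0.5000,0.5000,0.7071); lever o_n−o_2 = (3.8468,2.4833,-4.4761)
cross product → J_v[:, 2] = (-3.9940,4.9581,-0.6817)
J_ω[:, 2] = z_2
entry J[2][2] = -0.6817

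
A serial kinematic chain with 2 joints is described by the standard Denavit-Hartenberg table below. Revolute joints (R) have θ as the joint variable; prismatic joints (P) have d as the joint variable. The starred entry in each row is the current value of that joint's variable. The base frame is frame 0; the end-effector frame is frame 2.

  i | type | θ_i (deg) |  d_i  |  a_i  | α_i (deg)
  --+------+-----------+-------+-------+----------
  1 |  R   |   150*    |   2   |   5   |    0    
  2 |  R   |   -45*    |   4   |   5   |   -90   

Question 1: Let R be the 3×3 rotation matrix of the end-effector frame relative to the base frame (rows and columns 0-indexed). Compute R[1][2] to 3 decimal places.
-0.259

End-effector z-axis (col 2 of R) = (-0.9659,-0.2588,0.0000)
R[1][2] = -0.2588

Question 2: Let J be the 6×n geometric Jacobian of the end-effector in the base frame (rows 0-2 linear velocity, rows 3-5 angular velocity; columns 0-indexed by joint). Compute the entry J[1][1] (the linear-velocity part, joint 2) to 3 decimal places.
axis z_1 = (0.0000,0.0000,1.0000); lever o_n−o_1 = (-1.2941,4.8296,4.0000)
cross product → J_v[:, 1] = (-4.8296,-1.2941,0.0000)
J_ω[:, 1] = z_1
entry J[1][1] = -1.2941

-1.294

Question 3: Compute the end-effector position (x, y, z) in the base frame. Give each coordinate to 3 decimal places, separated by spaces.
-5.624 7.330 6.000

after link 1: o_1 = (-4.3301, 2.5000, 2.0000)
after link 2: o_2 = (-5.6242, 7.3296, 6.0000)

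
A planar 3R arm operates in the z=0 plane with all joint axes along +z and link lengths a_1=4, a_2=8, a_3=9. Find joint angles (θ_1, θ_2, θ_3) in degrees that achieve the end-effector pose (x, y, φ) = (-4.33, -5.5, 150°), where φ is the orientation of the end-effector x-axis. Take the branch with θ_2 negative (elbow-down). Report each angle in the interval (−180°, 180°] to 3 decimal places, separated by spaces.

wrist centre = target − a_3·(cos φ, sin φ) = (3.4642, -10.0000)
cos θ_2 = (112.0009−4²−8²)/(2·4·8) = 0.5000; θ_2 = -59.9991° (elbow-down)
β = atan2(-10.0000,3.4642) = -70.8927°; ψ = atan2(-6.9281,8.0001) = -40.8927°
θ_1 = β − ψ = -30.0000°
θ_3 = φ − θ_1 − θ_2 = -120.0009° (wrapped to (-180°,180°])

-30.000 -59.999 -120.001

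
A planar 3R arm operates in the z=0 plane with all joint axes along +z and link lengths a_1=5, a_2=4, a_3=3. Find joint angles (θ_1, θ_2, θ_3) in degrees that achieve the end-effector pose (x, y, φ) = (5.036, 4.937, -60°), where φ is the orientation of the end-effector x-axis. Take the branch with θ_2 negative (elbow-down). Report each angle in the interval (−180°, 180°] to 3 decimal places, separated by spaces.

84.729 -45.007 -99.721

wrist centre = target − a_3·(cos φ, sin φ) = (3.5360, 7.5351)
cos θ_2 = (69.2807−5²−4²)/(2·5·4) = 0.7070; θ_2 = -45.0073° (elbow-down)
β = atan2(7.5351,3.5360) = 64.8607°; ψ = atan2(-2.8288,7.8281) = -19.8681°
θ_1 = β − ψ = 84.7287°
θ_3 = φ − θ_1 − θ_2 = -99.7214° (wrapped to (-180°,180°])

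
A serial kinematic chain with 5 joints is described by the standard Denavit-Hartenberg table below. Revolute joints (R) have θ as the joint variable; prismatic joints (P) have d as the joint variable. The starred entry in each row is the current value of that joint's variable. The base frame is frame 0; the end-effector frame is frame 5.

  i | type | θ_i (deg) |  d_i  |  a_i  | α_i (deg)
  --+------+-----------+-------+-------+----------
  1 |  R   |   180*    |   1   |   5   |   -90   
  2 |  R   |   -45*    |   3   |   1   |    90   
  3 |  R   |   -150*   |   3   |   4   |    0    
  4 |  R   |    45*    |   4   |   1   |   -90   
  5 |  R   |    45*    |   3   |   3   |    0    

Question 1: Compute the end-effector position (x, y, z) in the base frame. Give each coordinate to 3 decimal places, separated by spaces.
-1.286 2.791 4.185

after link 1: o_1 = (-5.0000, 0.0000, 1.0000)
after link 2: o_2 = (-5.7071, -3.0000, 1.7071)
after link 3: o_3 = (-1.1363, -1.0000, 1.3789)
after link 4: o_4 = (1.8751, -0.0341, 4.0244)
after link 5: o_5 = (-1.2857, 2.7914, 4.1852)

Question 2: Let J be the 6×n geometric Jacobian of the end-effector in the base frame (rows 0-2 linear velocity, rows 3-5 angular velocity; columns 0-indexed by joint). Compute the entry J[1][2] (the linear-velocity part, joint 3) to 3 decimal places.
1.374

axis z_2 = (0.7071,-0.0000,0.7071); lever o_n−o_2 = (4.4214,5.7914,2.4781)
cross product → J_v[:, 2] = (-4.0952,1.3742,4.0952)
J_ω[:, 2] = z_2
entry J[1][2] = 1.3742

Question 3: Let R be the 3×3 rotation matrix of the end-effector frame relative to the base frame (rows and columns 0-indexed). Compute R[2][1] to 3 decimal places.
-0.371

End-effector y-axis (col 1 of R) = (-0.6294,-0.6830,-0.3706)
R[2][1] = -0.3706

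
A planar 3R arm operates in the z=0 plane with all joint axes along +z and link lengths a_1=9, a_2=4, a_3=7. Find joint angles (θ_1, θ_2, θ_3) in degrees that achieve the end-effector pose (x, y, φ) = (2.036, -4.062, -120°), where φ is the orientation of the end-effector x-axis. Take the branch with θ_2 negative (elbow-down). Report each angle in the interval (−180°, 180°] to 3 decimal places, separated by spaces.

39.730 -149.997 -9.733

wrist centre = target − a_3·(cos φ, sin φ) = (5.5360, 2.0002)
cos θ_2 = (34.6480−9²−4²)/(2·9·4) = -0.8660; θ_2 = -149.9971° (elbow-down)
β = atan2(2.0002,5.5360) = 19.8650°; ψ = atan2(-2.0002,5.5360) = -19.8650°
θ_1 = β − ψ = 39.7299°
θ_3 = φ − θ_1 − θ_2 = -9.7329° (wrapped to (-180°,180°])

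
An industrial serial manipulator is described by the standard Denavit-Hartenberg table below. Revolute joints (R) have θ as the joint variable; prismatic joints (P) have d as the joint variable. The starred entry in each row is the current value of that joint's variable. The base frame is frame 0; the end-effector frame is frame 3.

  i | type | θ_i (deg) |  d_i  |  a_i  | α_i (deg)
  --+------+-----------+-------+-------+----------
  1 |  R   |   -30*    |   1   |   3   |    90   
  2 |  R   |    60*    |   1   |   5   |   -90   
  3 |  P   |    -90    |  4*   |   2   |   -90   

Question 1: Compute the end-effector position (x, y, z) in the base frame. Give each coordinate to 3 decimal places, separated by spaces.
0.263 -3.616 7.330

after link 1: o_1 = (2.5981, -1.5000, 1.0000)
after link 2: o_2 = (4.2631, -3.6160, 5.3301)
after link 3: o_3 = (0.2631, -3.6160, 7.3301)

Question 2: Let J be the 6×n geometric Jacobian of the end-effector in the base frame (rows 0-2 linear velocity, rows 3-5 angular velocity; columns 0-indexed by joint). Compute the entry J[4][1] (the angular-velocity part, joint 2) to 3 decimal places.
axis z_1 = (-0.5000,-0.8660,0.0000); lever o_n−o_1 = (-2.3349,-2.1160,6.3301)
cross product → J_v[:, 1] = (-5.4821,3.1651,-0.9641)
J_ω[:, 1] = z_1
entry J[4][1] = -0.8660

-0.866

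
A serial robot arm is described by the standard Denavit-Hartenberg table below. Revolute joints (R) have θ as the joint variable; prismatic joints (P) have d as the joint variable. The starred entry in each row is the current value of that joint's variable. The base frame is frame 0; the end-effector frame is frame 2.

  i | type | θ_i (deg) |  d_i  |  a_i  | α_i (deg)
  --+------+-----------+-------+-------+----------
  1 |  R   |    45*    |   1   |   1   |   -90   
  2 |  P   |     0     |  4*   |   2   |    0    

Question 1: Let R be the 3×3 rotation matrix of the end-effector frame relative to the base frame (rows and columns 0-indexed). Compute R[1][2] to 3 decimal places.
End-effector z-axis (col 2 of R) = (-0.7071,0.7071,0.0000)
R[1][2] = 0.7071

0.707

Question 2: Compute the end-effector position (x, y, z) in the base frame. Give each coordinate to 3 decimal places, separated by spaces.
-0.707 4.950 1.000

after link 1: o_1 = (0.7071, 0.7071, 1.0000)
after link 2: o_2 = (-0.7071, 4.9497, 1.0000)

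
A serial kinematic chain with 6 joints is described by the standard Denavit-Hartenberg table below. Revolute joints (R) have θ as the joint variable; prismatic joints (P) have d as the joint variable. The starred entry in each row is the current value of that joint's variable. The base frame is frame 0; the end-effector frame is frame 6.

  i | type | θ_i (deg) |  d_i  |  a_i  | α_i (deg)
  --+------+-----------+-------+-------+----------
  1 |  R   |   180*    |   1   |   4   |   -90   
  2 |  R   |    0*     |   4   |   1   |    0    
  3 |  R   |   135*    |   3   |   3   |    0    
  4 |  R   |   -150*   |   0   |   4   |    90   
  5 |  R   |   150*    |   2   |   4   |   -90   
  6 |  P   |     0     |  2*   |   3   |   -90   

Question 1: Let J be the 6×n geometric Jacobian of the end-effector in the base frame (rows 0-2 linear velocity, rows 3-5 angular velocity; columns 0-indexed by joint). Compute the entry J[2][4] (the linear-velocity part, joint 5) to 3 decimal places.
-0.458

axis z_4 = (0.2588,-0.0000,0.9659); lever o_n−o_4 = (7.3392,-1.7679,0.1040)
cross product → J_v[:, 4] = (1.7077,7.0622,-0.4576)
J_ω[:, 4] = z_4
entry J[2][4] = -0.4576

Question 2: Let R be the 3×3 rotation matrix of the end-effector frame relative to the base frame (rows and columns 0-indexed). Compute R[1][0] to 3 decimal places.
-0.500

End-effector x-axis (col 0 of R) = (0.8365,-0.5000,-0.2241)
R[1][0] = -0.5000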